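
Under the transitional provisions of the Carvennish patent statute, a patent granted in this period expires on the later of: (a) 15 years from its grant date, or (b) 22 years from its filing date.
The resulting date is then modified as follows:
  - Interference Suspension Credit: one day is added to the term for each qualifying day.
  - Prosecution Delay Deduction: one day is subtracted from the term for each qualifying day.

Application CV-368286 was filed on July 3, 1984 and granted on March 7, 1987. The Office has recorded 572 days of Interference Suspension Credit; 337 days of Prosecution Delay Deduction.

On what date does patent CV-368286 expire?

February 23, 2007

(a) grant + 15 years → 7 March 2002.
(b) filing + 22 years → 3 July 2006.
Later of the two: 3 July 2006.
Interference Suspension Credit: +572 days → 26 January 2008.
Prosecution Delay Deduction: −337 days → 23 February 2007.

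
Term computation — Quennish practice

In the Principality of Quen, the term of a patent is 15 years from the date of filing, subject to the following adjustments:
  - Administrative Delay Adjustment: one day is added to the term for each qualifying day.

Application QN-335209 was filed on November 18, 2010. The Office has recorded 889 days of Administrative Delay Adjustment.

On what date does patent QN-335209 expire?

2028-04-25

Base term: filing date + 15 years → 18 November 2025.
Administrative Delay Adjustment: +889 days → 25 April 2028.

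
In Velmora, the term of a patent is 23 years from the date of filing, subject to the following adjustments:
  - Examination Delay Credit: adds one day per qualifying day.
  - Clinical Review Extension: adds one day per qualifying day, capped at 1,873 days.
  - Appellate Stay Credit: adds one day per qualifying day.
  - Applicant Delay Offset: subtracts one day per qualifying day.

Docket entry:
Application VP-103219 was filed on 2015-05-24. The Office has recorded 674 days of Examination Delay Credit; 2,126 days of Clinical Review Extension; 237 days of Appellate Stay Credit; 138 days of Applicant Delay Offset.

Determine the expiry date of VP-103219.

2045-08-21

Base term: filing date + 23 years → 24 May 2038.
Examination Delay Credit: +674 days → 28 March 2040.
Clinical Review Extension: 2126 days claimed exceeds the 1873-day cap, so +1873 days → 14 May 2045.
Appellate Stay Credit: +237 days → 6 January 2046.
Applicant Delay Offset: −138 days → 21 August 2045.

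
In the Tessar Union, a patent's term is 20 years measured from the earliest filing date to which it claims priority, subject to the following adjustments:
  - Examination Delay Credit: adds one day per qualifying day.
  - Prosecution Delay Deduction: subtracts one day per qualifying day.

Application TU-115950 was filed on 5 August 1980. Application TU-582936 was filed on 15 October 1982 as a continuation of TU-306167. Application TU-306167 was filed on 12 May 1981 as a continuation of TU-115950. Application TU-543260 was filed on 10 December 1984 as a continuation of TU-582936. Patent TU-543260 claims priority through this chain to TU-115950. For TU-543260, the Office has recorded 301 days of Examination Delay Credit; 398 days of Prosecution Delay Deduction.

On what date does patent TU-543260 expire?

Earliest priority filing: 5 August 1980.
Base term: 5 August 1980 + 20 years → 5 August 2000.
Examination Delay Credit: +301 days → 2 June 2001.
Prosecution Delay Deduction: −398 days → 30 April 2000.

April 30, 2000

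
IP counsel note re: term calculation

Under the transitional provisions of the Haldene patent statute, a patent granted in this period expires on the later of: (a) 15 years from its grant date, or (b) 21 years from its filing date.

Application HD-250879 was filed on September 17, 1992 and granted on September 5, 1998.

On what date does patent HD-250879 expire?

2013-09-17

(a) grant + 15 years → 5 September 2013.
(b) filing + 21 years → 17 September 2013.
Later of the two: 17 September 2013.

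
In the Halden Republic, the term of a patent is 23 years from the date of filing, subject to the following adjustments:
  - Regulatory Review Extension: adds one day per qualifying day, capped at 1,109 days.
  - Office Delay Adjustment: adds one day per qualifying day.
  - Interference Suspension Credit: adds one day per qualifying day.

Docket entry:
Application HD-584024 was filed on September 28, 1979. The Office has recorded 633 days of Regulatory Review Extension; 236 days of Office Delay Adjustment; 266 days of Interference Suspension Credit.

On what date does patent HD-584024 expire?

2005-11-06

Base term: filing date + 23 years → 28 September 2002.
Regulatory Review Extension: 633 days (within the 1109-day cap) → +633 days → 22 June 2004.
Office Delay Adjustment: +236 days → 13 February 2005.
Interference Suspension Credit: +266 days → 6 November 2005.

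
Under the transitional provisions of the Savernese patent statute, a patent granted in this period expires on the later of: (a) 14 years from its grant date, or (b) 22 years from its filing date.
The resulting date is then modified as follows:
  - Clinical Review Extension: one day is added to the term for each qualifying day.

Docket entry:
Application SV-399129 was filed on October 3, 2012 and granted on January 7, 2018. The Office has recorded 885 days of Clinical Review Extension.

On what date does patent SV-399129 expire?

March 6, 2037

(a) grant + 14 years → 7 January 2032.
(b) filing + 22 years → 3 October 2034.
Later of the two: 3 October 2034.
Clinical Review Extension: +885 days → 6 March 2037.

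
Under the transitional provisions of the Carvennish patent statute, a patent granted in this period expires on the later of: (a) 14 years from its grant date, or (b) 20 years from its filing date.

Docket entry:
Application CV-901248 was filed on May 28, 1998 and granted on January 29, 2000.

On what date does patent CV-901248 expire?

2018-05-28

(a) grant + 14 years → 29 January 2014.
(b) filing + 20 years → 28 May 2018.
Later of the two: 28 May 2018.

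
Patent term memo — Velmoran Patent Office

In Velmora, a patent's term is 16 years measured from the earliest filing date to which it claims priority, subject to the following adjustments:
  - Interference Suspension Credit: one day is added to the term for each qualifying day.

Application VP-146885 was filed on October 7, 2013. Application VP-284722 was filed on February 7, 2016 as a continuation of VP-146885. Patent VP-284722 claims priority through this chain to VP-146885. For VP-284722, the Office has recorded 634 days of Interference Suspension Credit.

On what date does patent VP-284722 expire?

Earliest priority filing: 7 October 2013.
Base term: 7 October 2013 + 16 years → 7 October 2029.
Interference Suspension Credit: +634 days → 3 July 2031.

2031-07-03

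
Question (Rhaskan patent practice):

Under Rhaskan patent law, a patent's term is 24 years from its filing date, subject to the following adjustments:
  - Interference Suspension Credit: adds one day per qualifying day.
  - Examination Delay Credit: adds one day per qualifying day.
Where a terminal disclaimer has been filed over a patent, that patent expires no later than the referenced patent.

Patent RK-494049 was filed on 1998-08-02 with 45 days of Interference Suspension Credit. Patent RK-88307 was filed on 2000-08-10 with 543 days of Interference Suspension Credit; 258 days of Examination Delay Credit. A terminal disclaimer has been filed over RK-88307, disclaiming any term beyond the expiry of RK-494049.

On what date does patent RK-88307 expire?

Natural term of RK-88307:
  Base: filing + 24 years → 10 August 2024.
  Interference Suspension Credit: +543 days → 4 February 2026.
  Examination Delay Credit: +258 days → 20 October 2026.
Expiry of referenced patent RK-494049:
  Base: filing + 24 years → 2 August 2022.
  Interference Suspension Credit: +45 days → 16 September 2022.
Terminal disclaimer: RK-88307 expires on the earlier of 20 October 2026 and 16 September 2022.

September 16, 2022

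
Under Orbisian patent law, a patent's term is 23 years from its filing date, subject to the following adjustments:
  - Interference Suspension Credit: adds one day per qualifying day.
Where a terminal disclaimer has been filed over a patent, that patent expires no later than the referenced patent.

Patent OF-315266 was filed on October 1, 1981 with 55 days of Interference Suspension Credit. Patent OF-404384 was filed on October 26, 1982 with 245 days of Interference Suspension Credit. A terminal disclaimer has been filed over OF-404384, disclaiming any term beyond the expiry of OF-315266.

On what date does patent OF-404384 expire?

2004-11-25

Natural term of OF-404384:
  Base: filing + 23 years → 26 October 2005.
  Interference Suspension Credit: +245 days → 28 June 2006.
Expiry of referenced patent OF-315266:
  Base: filing + 23 years → 1 October 2004.
  Interference Suspension Credit: +55 days → 25 November 2004.
Terminal disclaimer: OF-404384 expires on the earlier of 28 June 2006 and 25 November 2004.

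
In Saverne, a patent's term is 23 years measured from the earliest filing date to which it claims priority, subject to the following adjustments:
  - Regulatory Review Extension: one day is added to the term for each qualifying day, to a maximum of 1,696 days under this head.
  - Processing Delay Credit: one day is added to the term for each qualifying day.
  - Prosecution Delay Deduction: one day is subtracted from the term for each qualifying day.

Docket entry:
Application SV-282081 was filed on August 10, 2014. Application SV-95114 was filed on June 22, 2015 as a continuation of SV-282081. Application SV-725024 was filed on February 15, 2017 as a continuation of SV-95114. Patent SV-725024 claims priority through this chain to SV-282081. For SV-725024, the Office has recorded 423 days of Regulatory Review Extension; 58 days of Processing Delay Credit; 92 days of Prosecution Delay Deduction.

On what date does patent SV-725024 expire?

September 3, 2038

Earliest priority filing: 10 August 2014.
Base term: 10 August 2014 + 23 years → 10 August 2037.
Regulatory Review Extension: 423 days (within the 1696-day cap) → +423 days → 7 October 2038.
Processing Delay Credit: +58 days → 4 December 2038.
Prosecution Delay Deduction: −92 days → 3 September 2038.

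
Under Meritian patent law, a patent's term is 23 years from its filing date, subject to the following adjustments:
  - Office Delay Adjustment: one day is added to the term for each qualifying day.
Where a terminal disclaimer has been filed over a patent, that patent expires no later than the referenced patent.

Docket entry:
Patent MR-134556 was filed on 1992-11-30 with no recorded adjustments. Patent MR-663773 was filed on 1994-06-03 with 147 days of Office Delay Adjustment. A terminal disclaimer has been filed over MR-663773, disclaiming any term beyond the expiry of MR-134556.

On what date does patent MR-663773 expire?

2015-11-30

Natural term of MR-663773:
  Base: filing + 23 years → 3 June 2017.
  Office Delay Adjustment: +147 days → 28 October 2017.
Expiry of referenced patent MR-134556:
  Base: filing + 23 years → 30 November 2015.
Terminal disclaimer: MR-663773 expires on the earlier of 28 October 2017 and 30 November 2015.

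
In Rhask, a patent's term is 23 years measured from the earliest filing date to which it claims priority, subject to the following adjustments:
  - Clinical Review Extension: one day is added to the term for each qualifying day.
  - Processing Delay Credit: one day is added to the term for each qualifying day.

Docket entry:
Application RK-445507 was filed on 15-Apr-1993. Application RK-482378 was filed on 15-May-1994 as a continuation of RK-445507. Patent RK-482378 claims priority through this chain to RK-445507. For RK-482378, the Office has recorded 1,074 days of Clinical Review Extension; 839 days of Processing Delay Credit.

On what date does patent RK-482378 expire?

Earliest priority filing: 15 April 1993.
Base term: 15 April 1993 + 23 years → 15 April 2016.
Clinical Review Extension: +1074 days → 25 March 2019.
Processing Delay Credit: +839 days → 11 July 2021.

2021-07-11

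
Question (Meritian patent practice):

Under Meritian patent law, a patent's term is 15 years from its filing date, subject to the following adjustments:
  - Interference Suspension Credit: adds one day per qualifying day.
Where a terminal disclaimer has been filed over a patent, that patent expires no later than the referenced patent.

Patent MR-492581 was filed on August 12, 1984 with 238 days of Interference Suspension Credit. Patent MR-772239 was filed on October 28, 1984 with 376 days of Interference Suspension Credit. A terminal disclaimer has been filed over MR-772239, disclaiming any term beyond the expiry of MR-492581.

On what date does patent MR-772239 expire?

Natural term of MR-772239:
  Base: filing + 15 years → 28 October 1999.
  Interference Suspension Credit: +376 days → 7 November 2000.
Expiry of referenced patent MR-492581:
  Base: filing + 15 years → 12 August 1999.
  Interference Suspension Credit: +238 days → 6 April 2000.
Terminal disclaimer: MR-772239 expires on the earlier of 7 November 2000 and 6 April 2000.

2000-04-06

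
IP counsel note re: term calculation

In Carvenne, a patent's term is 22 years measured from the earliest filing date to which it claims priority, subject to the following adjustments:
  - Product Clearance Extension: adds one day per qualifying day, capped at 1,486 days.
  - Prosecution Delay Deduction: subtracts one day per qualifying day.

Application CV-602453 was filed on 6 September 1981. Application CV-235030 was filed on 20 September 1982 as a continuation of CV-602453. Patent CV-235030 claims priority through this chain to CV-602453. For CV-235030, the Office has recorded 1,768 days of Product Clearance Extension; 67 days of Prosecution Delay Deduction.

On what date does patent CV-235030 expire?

2007-07-26

Earliest priority filing: 6 September 1981.
Base term: 6 September 1981 + 22 years → 6 September 2003.
Product Clearance Extension: 1768 days claimed exceeds the 1486-day cap, so +1486 days → 1 October 2007.
Prosecution Delay Deduction: −67 days → 26 July 2007.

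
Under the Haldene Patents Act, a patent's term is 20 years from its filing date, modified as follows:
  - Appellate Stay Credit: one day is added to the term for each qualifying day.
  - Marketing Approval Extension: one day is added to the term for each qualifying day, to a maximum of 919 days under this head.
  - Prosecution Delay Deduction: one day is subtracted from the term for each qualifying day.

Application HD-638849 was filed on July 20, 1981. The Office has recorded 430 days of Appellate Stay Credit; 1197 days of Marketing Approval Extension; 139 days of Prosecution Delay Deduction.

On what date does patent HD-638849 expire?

Base term: filing date + 20 years → 20 July 2001.
Appellate Stay Credit: +430 days → 23 September 2002.
Marketing Approval Extension: 1197 days claimed exceeds the 919-day cap, so +919 days → 30 March 2005.
Prosecution Delay Deduction: −139 days → 11 November 2004.

2004-11-11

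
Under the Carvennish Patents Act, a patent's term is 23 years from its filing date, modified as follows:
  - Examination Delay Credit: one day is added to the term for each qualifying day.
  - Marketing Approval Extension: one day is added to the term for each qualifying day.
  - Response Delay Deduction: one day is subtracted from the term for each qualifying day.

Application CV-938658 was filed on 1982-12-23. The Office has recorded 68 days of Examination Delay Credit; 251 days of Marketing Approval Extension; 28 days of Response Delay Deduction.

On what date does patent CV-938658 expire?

October 10, 2006

Base term: filing date + 23 years → 23 December 2005.
Examination Delay Credit: +68 days → 1 March 2006.
Marketing Approval Extension: +251 days → 7 November 2006.
Response Delay Deduction: −28 days → 10 October 2006.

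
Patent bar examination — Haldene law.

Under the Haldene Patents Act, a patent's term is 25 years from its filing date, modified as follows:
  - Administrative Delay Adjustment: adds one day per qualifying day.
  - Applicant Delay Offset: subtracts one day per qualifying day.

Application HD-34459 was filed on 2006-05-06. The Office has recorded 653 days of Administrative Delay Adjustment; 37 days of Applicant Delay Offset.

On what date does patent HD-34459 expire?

Base term: filing date + 25 years → 6 May 2031.
Administrative Delay Adjustment: +653 days → 17 February 2033.
Applicant Delay Offset: −37 days → 11 January 2033.

January 11, 2033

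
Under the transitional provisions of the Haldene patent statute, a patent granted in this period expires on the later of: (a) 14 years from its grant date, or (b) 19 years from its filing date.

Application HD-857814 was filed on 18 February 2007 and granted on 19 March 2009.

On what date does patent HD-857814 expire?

(a) grant + 14 years → 19 March 2023.
(b) filing + 19 years → 18 February 2026.
Later of the two: 18 February 2026.

February 18, 2026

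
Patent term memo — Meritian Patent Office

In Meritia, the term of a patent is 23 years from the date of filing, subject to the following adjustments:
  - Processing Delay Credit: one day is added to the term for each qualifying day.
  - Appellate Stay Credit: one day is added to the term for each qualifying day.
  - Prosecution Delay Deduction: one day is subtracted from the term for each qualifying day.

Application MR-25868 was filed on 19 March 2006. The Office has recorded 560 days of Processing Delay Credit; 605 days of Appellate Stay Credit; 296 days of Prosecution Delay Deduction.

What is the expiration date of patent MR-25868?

Base term: filing date + 23 years → 19 March 2029.
Processing Delay Credit: +560 days → 30 September 2030.
Appellate Stay Credit: +605 days → 27 May 2032.
Prosecution Delay Deduction: −296 days → 5 August 2031.

August 5, 2031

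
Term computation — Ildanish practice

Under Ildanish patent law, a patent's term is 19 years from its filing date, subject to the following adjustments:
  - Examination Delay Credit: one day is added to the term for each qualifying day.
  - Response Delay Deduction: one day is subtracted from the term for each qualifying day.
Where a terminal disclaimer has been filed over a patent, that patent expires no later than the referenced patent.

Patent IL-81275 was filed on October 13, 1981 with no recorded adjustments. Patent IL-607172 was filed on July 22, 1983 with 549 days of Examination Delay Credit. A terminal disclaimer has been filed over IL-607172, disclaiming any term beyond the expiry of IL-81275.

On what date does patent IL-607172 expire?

October 13, 2000

Natural term of IL-607172:
  Base: filing + 19 years → 22 July 2002.
  Examination Delay Credit: +549 days → 22 January 2004.
Expiry of referenced patent IL-81275:
  Base: filing + 19 years → 13 October 2000.
Terminal disclaimer: IL-607172 expires on the earlier of 22 January 2004 and 13 October 2000.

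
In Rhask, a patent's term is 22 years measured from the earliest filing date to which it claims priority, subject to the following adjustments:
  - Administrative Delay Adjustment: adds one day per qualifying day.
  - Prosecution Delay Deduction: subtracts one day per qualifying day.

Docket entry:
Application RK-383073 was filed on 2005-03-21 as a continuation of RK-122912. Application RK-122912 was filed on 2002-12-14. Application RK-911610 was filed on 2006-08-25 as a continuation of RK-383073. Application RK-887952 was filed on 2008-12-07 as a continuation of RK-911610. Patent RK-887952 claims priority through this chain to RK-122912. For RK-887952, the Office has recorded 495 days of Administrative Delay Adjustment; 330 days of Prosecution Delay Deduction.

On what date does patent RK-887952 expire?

Earliest priority filing: 14 December 2002.
Base term: 14 December 2002 + 22 years → 14 December 2024.
Administrative Delay Adjustment: +495 days → 23 April 2026.
Prosecution Delay Deduction: −330 days → 28 May 2025.

May 28, 2025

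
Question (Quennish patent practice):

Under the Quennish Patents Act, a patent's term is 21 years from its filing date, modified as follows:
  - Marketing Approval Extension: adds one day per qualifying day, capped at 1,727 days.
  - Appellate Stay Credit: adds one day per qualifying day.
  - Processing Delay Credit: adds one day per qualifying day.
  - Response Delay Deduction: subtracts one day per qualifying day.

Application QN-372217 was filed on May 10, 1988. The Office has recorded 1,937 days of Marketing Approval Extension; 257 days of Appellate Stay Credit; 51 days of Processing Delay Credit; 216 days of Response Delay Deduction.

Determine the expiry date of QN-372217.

2014-05-03

Base term: filing date + 21 years → 10 May 2009.
Marketing Approval Extension: 1937 days claimed exceeds the 1727-day cap, so +1727 days → 31 January 2014.
Appellate Stay Credit: +257 days → 15 October 2014.
Processing Delay Credit: +51 days → 5 December 2014.
Response Delay Deduction: −216 days → 3 May 2014.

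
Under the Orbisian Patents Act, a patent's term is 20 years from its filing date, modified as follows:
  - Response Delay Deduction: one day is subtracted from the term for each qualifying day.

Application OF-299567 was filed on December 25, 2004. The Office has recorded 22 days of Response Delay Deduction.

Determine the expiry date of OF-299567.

December 3, 2024

Base term: filing date + 20 years → 25 December 2024.
Response Delay Deduction: −22 days → 3 December 2024.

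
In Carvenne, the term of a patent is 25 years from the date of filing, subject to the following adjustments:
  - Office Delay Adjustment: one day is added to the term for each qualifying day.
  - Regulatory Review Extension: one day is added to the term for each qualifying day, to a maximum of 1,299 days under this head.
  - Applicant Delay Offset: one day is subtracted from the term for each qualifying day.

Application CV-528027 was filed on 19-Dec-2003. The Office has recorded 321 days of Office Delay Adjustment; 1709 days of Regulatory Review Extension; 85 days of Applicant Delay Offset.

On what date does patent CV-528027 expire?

Base term: filing date + 25 years → 19 December 2028.
Office Delay Adjustment: +321 days → 5 November 2029.
Regulatory Review Extension: 1709 days claimed exceeds the 1299-day cap, so +1299 days → 27 May 2033.
Applicant Delay Offset: −85 days → 3 March 2033.

March 3, 2033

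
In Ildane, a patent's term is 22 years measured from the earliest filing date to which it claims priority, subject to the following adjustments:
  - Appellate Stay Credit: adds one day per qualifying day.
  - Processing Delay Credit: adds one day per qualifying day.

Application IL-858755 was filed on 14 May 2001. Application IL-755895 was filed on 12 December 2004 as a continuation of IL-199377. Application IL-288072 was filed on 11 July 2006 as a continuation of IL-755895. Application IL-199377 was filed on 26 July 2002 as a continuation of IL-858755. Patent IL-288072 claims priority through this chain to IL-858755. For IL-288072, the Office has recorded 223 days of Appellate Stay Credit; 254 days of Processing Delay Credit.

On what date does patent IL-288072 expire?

September 2, 2024

Earliest priority filing: 14 May 2001.
Base term: 14 May 2001 + 22 years → 14 May 2023.
Appellate Stay Credit: +223 days → 23 December 2023.
Processing Delay Credit: +254 days → 2 September 2024.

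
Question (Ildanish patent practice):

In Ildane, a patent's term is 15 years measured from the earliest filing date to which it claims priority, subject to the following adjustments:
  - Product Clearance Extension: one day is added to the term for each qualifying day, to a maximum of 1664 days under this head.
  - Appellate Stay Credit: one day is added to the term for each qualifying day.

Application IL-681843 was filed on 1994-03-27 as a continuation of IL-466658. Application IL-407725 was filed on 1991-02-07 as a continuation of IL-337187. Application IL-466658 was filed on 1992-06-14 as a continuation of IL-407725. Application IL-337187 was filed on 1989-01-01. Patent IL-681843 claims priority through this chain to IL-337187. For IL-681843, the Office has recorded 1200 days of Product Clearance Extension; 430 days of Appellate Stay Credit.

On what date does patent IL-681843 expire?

Earliest priority filing: 1 January 1989.
Base term: 1 January 1989 + 15 years → 1 January 2004.
Product Clearance Extension: 1200 days (within the 1664-day cap) → +1200 days → 15 April 2007.
Appellate Stay Credit: +430 days → 18 June 2008.

2008-06-18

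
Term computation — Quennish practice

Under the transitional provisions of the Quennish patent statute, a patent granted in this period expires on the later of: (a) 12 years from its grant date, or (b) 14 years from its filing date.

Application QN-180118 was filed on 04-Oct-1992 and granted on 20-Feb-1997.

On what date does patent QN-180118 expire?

February 20, 2009

(a) grant + 12 years → 20 February 2009.
(b) filing + 14 years → 4 October 2006.
Later of the two: 20 February 2009.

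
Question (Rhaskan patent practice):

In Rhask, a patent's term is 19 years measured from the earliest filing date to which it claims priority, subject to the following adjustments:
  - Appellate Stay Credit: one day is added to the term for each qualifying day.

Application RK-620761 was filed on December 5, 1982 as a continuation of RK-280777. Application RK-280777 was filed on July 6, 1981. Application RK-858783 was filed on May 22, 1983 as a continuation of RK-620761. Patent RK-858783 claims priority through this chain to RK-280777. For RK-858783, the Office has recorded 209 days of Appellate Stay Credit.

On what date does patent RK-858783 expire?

Earliest priority filing: 6 July 1981.
Base term: 6 July 1981 + 19 years → 6 July 2000.
Appellate Stay Credit: +209 days → 31 January 2001.

2001-01-31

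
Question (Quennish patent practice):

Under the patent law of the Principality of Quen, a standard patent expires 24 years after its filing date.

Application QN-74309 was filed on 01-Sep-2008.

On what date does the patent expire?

Filing date + 24 years → 1 September 2032.

2032-09-01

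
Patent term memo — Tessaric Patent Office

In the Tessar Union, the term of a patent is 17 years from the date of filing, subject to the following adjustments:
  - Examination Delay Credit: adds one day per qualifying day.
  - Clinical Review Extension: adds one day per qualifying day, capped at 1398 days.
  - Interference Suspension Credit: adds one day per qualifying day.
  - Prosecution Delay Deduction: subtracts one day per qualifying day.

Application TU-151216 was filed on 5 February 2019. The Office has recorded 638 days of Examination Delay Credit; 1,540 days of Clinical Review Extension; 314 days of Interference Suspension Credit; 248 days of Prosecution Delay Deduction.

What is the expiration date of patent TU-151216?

Base term: filing date + 17 years → 5 February 2036.
Examination Delay Credit: +638 days → 4 November 2037.
Clinical Review Extension: 1540 days claimed exceeds the 1398-day cap, so +1398 days → 2 September 2041.
Interference Suspension Credit: +314 days → 13 July 2042.
Prosecution Delay Deduction: −248 days → 7 November 2041.

November 7, 2041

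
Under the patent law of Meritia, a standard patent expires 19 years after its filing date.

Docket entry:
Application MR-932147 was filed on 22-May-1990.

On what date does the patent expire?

Filing date + 19 years → 22 May 2009.

2009-05-22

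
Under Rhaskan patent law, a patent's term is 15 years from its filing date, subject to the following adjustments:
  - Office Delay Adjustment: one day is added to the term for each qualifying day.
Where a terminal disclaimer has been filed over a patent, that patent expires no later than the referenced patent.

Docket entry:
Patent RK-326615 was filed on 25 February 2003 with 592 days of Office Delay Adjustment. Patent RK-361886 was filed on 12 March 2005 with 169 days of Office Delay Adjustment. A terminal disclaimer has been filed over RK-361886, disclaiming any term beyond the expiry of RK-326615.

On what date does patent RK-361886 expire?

Natural term of RK-361886:
  Base: filing + 15 years → 12 March 2020.
  Office Delay Adjustment: +169 days → 28 August 2020.
Expiry of referenced patent RK-326615:
  Base: filing + 15 years → 25 February 2018.
  Office Delay Adjustment: +592 days → 10 October 2019.
Terminal disclaimer: RK-361886 expires on the earlier of 28 August 2020 and 10 October 2019.

2019-10-10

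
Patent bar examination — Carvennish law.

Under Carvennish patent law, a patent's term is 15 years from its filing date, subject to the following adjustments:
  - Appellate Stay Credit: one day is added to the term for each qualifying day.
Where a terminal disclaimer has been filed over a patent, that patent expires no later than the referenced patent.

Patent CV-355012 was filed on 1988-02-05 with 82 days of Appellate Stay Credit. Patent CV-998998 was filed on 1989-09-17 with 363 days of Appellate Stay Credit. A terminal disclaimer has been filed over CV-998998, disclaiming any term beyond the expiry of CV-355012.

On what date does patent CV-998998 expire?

April 28, 2003

Natural term of CV-998998:
  Base: filing + 15 years → 17 September 2004.
  Appellate Stay Credit: +363 days → 15 September 2005.
Expiry of referenced patent CV-355012:
  Base: filing + 15 years → 5 February 2003.
  Appellate Stay Credit: +82 days → 28 April 2003.
Terminal disclaimer: CV-998998 expires on the earlier of 15 September 2005 and 28 April 2003.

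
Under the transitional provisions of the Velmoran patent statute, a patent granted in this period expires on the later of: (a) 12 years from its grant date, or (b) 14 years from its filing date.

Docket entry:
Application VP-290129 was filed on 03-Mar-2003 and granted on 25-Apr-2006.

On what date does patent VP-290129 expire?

(a) grant + 12 years → 25 April 2018.
(b) filing + 14 years → 3 March 2017.
Later of the two: 25 April 2018.

April 25, 2018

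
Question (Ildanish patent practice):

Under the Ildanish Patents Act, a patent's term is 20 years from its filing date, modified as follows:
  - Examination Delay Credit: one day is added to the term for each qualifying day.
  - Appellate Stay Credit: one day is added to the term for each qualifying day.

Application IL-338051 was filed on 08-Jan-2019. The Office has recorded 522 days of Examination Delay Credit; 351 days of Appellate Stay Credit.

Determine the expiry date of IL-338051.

Base term: filing date + 20 years → 8 January 2039.
Examination Delay Credit: +522 days → 13 June 2040.
Appellate Stay Credit: +351 days → 30 May 2041.

2041-05-30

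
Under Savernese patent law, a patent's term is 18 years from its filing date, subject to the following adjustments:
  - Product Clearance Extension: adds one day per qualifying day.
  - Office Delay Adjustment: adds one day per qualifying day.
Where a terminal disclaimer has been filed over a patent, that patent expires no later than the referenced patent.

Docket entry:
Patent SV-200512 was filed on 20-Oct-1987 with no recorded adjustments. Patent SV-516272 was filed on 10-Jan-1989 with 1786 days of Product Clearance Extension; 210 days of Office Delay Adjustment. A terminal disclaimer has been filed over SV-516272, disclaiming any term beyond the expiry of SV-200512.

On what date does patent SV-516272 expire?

Natural term of SV-516272:
  Base: filing + 18 years → 10 January 2007.
  Product Clearance Extension: +1786 days → 1 December 2011.
  Office Delay Adjustment: +210 days → 28 June 2012.
Expiry of referenced patent SV-200512:
  Base: filing + 18 years → 20 October 2005.
Terminal disclaimer: SV-516272 expires on the earlier of 28 June 2012 and 20 October 2005.

2005-10-20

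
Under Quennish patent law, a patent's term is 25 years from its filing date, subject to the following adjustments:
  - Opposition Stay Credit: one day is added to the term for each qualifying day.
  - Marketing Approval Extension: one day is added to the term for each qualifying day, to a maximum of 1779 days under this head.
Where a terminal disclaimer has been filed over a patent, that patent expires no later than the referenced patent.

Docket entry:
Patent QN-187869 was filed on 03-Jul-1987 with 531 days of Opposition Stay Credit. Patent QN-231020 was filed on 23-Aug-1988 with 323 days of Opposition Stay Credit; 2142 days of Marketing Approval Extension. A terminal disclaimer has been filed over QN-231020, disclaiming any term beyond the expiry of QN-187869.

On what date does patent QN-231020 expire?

2013-12-16

Natural term of QN-231020:
  Base: filing + 25 years → 23 August 2013.
  Opposition Stay Credit: +323 days → 12 July 2014.
  Marketing Approval Extension: 2142 days claimed exceeds the 1779-day cap, so +1779 days → 26 May 2019.
Expiry of referenced patent QN-187869:
  Base: filing + 25 years → 3 July 2012.
  Opposition Stay Credit: +531 days → 16 December 2013.
Terminal disclaimer: QN-231020 expires on the earlier of 26 May 2019 and 16 December 2013.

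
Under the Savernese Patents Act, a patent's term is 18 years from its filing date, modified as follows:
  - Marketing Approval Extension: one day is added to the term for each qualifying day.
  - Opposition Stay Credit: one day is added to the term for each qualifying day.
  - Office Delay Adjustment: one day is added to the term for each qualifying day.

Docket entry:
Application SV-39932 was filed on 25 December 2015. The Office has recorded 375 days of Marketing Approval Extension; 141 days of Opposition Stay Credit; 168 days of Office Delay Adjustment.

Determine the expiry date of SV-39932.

Base term: filing date + 18 years → 25 December 2033.
Marketing Approval Extension: +375 days → 4 January 2035.
Opposition Stay Credit: +141 days → 25 May 2035.
Office Delay Adjustment: +168 days → 9 November 2035.

November 9, 2035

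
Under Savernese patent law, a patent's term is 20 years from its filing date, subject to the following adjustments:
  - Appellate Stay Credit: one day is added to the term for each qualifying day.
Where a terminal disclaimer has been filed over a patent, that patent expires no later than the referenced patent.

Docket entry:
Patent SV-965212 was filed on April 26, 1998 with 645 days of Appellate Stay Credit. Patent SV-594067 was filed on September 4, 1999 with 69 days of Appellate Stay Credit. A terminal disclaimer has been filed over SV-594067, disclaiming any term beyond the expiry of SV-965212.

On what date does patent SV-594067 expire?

November 12, 2019

Natural term of SV-594067:
  Base: filing + 20 years → 4 September 2019.
  Appellate Stay Credit: +69 days → 12 November 2019.
Expiry of referenced patent SV-965212:
  Base: filing + 20 years → 26 April 2018.
  Appellate Stay Credit: +645 days → 31 January 2020.
Terminal disclaimer: SV-594067 expires on the earlier of 12 November 2019 and 31 January 2020.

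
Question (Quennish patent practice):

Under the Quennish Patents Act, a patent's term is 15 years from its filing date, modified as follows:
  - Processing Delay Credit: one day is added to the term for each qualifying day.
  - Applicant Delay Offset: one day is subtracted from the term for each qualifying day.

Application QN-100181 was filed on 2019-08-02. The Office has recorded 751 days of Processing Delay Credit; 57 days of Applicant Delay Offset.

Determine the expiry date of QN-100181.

2036-06-26

Base term: filing date + 15 years → 2 August 2034.
Processing Delay Credit: +751 days → 22 August 2036.
Applicant Delay Offset: −57 days → 26 June 2036.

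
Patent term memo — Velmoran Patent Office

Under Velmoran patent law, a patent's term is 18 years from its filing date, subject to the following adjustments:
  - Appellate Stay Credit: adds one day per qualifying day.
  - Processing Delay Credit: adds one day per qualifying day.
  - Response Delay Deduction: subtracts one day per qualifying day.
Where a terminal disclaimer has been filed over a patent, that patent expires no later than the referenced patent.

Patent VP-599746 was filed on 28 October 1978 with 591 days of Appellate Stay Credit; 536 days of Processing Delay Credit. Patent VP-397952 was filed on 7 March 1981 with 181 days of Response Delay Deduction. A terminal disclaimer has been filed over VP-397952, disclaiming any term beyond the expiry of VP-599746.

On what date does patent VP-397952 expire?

Natural term of VP-397952:
  Base: filing + 18 years → 7 March 1999.
  Response Delay Deduction: −181 days → 7 September 1998.
Expiry of referenced patent VP-599746:
  Base: filing + 18 years → 28 October 1996.
  Appellate Stay Credit: +591 days → 11 June 1998.
  Processing Delay Credit: +536 days → 29 November 1999.
Terminal disclaimer: VP-397952 expires on the earlier of 7 September 1998 and 29 November 1999.

1998-09-07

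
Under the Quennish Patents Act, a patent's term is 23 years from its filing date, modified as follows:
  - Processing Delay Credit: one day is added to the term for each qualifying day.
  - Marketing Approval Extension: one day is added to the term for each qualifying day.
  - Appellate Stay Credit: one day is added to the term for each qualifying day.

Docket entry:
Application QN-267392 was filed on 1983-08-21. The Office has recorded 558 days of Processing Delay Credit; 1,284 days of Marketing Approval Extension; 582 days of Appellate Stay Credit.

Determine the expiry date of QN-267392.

Base term: filing date + 23 years → 21 August 2006.
Processing Delay Credit: +558 days → 1 March 2008.
Marketing Approval Extension: +1284 days → 6 September 2011.
Appellate Stay Credit: +582 days → 10 April 2013.

2013-04-10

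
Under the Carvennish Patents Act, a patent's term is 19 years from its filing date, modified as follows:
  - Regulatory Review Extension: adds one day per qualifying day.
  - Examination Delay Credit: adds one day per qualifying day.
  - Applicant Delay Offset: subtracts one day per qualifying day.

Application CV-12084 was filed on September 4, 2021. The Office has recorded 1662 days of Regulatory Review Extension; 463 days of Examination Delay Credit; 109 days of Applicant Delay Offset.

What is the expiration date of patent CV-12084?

Base term: filing date + 19 years → 4 September 2040.
Regulatory Review Extension: +1662 days → 24 March 2045.
Examination Delay Credit: +463 days → 30 June 2046.
Applicant Delay Offset: −109 days → 13 March 2046.

March 13, 2046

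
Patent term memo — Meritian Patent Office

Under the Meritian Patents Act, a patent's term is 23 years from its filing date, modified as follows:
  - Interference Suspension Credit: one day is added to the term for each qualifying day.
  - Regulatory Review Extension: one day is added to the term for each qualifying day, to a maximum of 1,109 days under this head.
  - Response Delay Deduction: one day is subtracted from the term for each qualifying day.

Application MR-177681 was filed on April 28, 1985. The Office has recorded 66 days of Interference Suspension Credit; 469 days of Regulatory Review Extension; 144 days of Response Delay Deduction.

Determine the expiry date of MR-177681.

2009-05-24

Base term: filing date + 23 years → 28 April 2008.
Interference Suspension Credit: +66 days → 3 July 2008.
Regulatory Review Extension: 469 days (within the 1109-day cap) → +469 days → 15 October 2009.
Response Delay Deduction: −144 days → 24 May 2009.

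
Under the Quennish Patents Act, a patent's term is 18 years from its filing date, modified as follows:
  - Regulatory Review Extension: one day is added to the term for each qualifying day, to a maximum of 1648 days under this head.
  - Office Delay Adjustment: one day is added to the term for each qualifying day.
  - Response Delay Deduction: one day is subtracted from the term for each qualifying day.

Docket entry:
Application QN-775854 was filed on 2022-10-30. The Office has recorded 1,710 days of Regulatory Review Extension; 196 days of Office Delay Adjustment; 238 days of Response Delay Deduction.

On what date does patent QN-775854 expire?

March 24, 2045

Base term: filing date + 18 years → 30 October 2040.
Regulatory Review Extension: 1710 days claimed exceeds the 1648-day cap, so +1648 days → 5 May 2045.
Office Delay Adjustment: +196 days → 17 November 2045.
Response Delay Deduction: −238 days → 24 March 2045.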